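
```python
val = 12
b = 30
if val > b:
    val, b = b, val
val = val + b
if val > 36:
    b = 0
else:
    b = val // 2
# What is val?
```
Trace:
  val=12
  val=12, b=30
  val=12, b=30
  val=42, b=30
  val=42, b=0

Final answer: 42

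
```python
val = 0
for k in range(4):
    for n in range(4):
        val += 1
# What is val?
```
Trace:
  val=0
  val=1, k=0, n=0
  val=2, k=0, n=1
  val=3, k=0, n=2
  val=4, k=0, n=3
  val=5, k=1, n=0
  val=6, k=1, n=1
  val=7, k=1, n=2
  val=8, k=1, n=3
  val=9, k=2, n=0
  val=10, k=2, n=1
  val=11, k=2, n=2
  val=12, k=2, n=3
  val=13, k=3, n=0
  val=14, k=3, n=1
  val=15, k=3, n=2
  val=16, k=3, n=3

Final answer: 16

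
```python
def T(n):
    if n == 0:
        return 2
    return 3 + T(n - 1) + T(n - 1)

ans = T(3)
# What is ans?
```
Call trace (a repeated sub-call is expanded the first time; later identical calls just restate its return value):
T(n=3)
  T(n=2)
    T(n=1)
      T(n=0)
      -> return 2
      T(n=0)
      -> return 2
    -> return 7
    T(n=1) -> return 7  (same call as traced above)
  -> return 17
  T(n=2) -> return 17  (same call as traced above)
-> return 37

Final answer: 37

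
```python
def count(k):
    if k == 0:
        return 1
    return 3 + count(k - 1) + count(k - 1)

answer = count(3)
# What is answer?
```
Call trace (a repeated sub-call is expanded the first time; later identical calls just restate its return value):
count(k=3)
  count(k=2)
    count(k=1)
      count(k=0)
      -> return 1
      count(k=0)
      -> return 1
    -> return 5
    count(k=1) -> return 5  (same call as traced above)
  -> return 13
  count(k=2) -> return 13  (same call as traced above)
-> return 29

Final answer: 29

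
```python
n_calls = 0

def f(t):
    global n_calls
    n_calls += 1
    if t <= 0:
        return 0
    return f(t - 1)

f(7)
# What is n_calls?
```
Call trace:
f(t=7)
  f(t=6)
    f(t=5)
      f(t=4)
        f(t=3)
          f(t=2)
            f(t=1)
              f(t=0)
              -> return 0
            -> return 0
          -> return 0
        -> return 0
      -> return 0
    -> return 0
  -> return 0
-> return 0

n_calls is incremented once per call. f is entered once for each t = 7, 6, 5, 4, 3, 2, 1, 0 (the t <= 0 call returns without recursing), i.e. 7 + 1 calls.
n_calls = 8

Final answer: 8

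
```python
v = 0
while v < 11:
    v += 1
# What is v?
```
Trace:
  v=0
  v=1
  v=2
  v=3
  v=4
  v=5
  v=6
  v=7
  v=8
  v=9
  v=10
  v=11

Final answer: 11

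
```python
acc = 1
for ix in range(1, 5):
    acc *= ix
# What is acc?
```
Trace:
  acc=1
  acc=1, ix=1
  acc=2, ix=2
  acc=6, ix=3
  acc=24, ix=4

Final answer: 24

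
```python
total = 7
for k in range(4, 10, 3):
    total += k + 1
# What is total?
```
Trace:
  total=7
  total=12, k=4
  total=20, k=7

Final answer: 20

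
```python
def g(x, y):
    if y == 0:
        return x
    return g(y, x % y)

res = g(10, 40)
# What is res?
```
Call trace:
g(x=10, y=40)
  g(x=40, y=10)
    g(x=10, y=0)
    -> return 10
  -> return 10
-> return 10

Final answer: 10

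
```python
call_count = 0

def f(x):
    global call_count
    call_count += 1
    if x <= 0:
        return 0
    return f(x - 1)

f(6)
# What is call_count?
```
Call trace:
f(x=6)
  f(x=5)
    f(x=4)
      f(x=3)
        f(x=2)
          f(x=1)
            f(x=0)
            -> return 0
          -> return 0
        -> return 0
      -> return 0
    -> return 0
  -> return 0
-> return 0

call_count is incremented once per call. f is entered once for each x = 6, 5, 4, 3, 2, 1, 0 (the x <= 0 call returns without recursing), i.e. 6 + 1 calls.
call_count = 7

Final answer: 7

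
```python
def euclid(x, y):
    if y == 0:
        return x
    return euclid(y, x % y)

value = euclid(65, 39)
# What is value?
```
Call trace:
euclid(x=65, y=39)
  euclid(x=39, y=26)
    euclid(x=26, y=13)
      euclid(x=13, y=0)
      -> return 13
    -> return 13
  -> return 13
-> return 13

Final answer: 13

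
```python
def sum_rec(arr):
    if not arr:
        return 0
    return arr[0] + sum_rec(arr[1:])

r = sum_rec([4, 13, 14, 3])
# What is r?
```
Call trace:
sum_rec(arr=[4, 13, 14, 3])
  sum_rec(arr=[13, 14, 3])
    sum_rec(arr=[14, 3])
      sum_rec(arr=[3])
        sum_rec(arr=[])
        -> return 0
      -> return 3
    -> return 17
  -> return 30
-> return 34

Final answer: 34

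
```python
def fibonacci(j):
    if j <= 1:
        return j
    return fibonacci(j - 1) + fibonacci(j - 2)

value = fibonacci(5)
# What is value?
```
Call trace (a repeated sub-call is expanded the first time; later identical calls just restate its return value):
fibonacci(j=5)
  fibonacci(j=4)
    fibonacci(j=3)
      fibonacci(j=2)
        fibonacci(j=1)
        -> return 1
        fibonacci(j=0)
        -> return 0
      -> return 1
      fibonacci(j=1)
      -> return 1
    -> return 2
    fibonacci(j=2) -> return 1  (same call as traced above)
  -> return 3
  fibonacci(j=3) -> return 2  (same call as traced above)
-> return 5

Final answer: 5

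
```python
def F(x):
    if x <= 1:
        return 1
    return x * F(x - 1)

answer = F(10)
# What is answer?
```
Call trace:
F(x=10)
  F(x=9)
    F(x=8)
      F(x=7)
        F(x=6)
          F(x=5)
            F(x=4)
              F(x=3)
                F(x=2)
                  F(x=1)
                  -> return 1
                -> return 2
              -> return 6
            -> return 24
          -> return 120
        -> return 720
      -> return 5040
    -> return 40320
  -> return 362880
-> return 3628800

Final answer: 3628800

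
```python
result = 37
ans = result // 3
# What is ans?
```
Trace:
  result=37
  result=37, ans=12

Final answer: 12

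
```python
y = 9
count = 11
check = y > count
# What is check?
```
Trace:
  y=9
  y=9, count=11
  y=9, count=11, check=False

Final answer: False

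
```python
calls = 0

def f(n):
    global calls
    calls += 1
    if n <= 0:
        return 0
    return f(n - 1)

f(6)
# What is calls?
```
Call trace:
f(n=6)
  f(n=5)
    f(n=4)
      f(n=3)
        f(n=2)
          f(n=1)
            f(n=0)
            -> return 0
          -> return 0
        -> return 0
      -> return 0
    -> return 0
  -> return 0
-> return 0

calls is incremented once per call. f is entered once for each n = 6, 5, 4, 3, 2, 1, 0 (the n <= 0 call returns without recursing), i.e. 6 + 1 calls.
calls = 7

Final answer: 7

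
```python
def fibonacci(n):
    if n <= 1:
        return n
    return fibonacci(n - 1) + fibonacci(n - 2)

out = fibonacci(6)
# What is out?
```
Call trace (a repeated sub-call is expanded the first time; later identical calls just restate its return value):
fibonacci(n=6)
  fibonacci(n=5)
    fibonacci(n=4)
      fibonacci(n=3)
        fibonacci(n=2)
          fibonacci(n=1)
          -> return 1
          fibonacci(n=0)
          -> return 0
        -> return 1
        fibonacci(n=1)
        -> return 1
      -> return 2
      fibonacci(n=2) -> return 1  (same call as traced above)
    -> return 3
    fibonacci(n=3) -> return 2  (same call as traced above)
  -> return 5
  fibonacci(n=4) -> return 3  (same call as traced above)
-> return 8

Final answer: 8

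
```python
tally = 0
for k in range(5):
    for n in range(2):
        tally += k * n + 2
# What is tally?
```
Trace:
  tally=0
  tally=2, k=0, n=0
  tally=4, k=0, n=1
  tally=6, k=1, n=0
  tally=9, k=1, n=1
  tally=11, k=2, n=0
  tally=15, k=2, n=1
  tally=17, k=3, n=0
  tally=22, k=3, n=1
  tally=24, k=4, n=0
  tally=30, k=4, n=1

Final answer: 30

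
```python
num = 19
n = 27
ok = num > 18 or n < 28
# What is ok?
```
Trace:
  num=19
  num=19, n=27
  num=19, n=27, ok=True

Final answer: True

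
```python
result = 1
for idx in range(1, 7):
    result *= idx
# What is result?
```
Trace:
  result=1
  result=1, idx=1
  result=2, idx=2
  result=6, idx=3
  result=24, idx=4
  result=120, idx=5
  result=720, idx=6

Final answer: 720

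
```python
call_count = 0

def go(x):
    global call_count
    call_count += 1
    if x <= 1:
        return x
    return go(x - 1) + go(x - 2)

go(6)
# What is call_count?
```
Call trace (a repeated sub-call is expanded the first time; later identical calls just restate its return value):
go(x=6)
  go(x=5)
    go(x=4)
      go(x=3)
        go(x=2)
          go(x=1)
          -> return 1
          go(x=0)
          -> return 0
        -> return 1
        go(x=1)
        -> return 1
      -> return 2
      go(x=2) -> return 1  (same call as traced above)
    -> return 3
    go(x=3) -> return 2  (same call as traced above)
  -> return 5
  go(x=4) -> return 3  (same call as traced above)
-> return 8

call_count is incremented once per call, so count the calls in each subtree. Let C(x) = number of calls made by go(x).
C(0) = C(1) = 1 (base case, no recursion); C(x) = 1 + C(x - 1) + C(x - 2) otherwise.
C(2) = 1 + C(1) + C(0) = 1 + 1 + 1 = 3
C(3) = 1 + C(2) + C(1) = 1 + 3 + 1 = 5
C(4) = 1 + C(3) + C(2) = 1 + 5 + 3 = 9
C(5) = 1 + C(4) + C(3) = 1 + 9 + 5 = 15
C(6) = 1 + C(5) + C(4) = 1 + 15 + 9 = 25
call_count = C(6) = 25

Final answer: 25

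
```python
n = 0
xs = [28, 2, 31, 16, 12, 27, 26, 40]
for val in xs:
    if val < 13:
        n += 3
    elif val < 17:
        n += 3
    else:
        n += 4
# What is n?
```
Trace:
  n=0
  n=4, val=28
  n=7, val=2
  n=11, val=31
  n=14, val=16
  n=17, val=12
  n=21, val=27
  n=25, val=26
  n=29, val=40

Final answer: 29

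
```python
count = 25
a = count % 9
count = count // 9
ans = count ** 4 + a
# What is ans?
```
Trace:
  count=25
  count=25, a=7
  count=2, a=7
  count=2, a=7, ans=23

Final answer: 23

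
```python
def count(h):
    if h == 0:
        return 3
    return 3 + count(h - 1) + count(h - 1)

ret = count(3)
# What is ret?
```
Call trace (a repeated sub-call is expanded the first time; later identical calls just restate its return value):
count(h=3)
  count(h=2)
    count(h=1)
      count(h=0)
      -> return 3
      count(h=0)
      -> return 3
    -> return 9
    count(h=1) -> return 9  (same call as traced above)
  -> return 21
  count(h=2) -> return 21  (same call as traced above)
-> return 45

Final answer: 45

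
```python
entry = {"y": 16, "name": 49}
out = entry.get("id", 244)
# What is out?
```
Trace:
  entry={'y': 16, 'name': 49}
  entry={'y': 16, 'name': 49}, out=244

Final answer: 244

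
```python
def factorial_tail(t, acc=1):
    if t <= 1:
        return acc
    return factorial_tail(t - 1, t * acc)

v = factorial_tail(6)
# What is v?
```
Call trace:
factorial_tail(t=6, acc=1)
  factorial_tail(t=5, acc=6)
    factorial_tail(t=4, acc=30)
      factorial_tail(t=3, acc=120)
        factorial_tail(t=2, acc=360)
          factorial_tail(t=1, acc=720)
          -> return 720
        -> return 720
      -> return 720
    -> return 720
  -> return 720
-> return 720

Final answer: 720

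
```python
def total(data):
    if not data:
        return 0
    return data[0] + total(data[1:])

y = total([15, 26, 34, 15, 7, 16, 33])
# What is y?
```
Call trace:
total(data=[15, 26, 34, 15, 7, 16, 33])
  total(data=[26, 34, 15, 7, 16, 33])
    total(data=[34, 15, 7, 16, 33])
      total(data=[15, 7, 16, 33])
        total(data=[7, 16, 33])
          total(data=[16, 33])
            total(data=[33])
              total(data=[])
              -> return 0
            -> return 33
          -> return 49
        -> return 56
      -> return 71
    -> return 105
  -> return 131
-> return 146

Final answer: 146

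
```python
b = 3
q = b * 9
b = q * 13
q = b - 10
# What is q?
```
Trace:
  b=3
  b=3, q=27
  b=351, q=27
  b=351, q=341

Final answer: 341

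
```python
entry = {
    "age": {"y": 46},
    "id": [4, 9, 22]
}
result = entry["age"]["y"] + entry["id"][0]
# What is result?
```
Trace:
  entry={'age': {'y': 46}, 'id': [4, 9, 22]}
  entry={'age': {'y': 46}, 'id': [4, 9, 22]}, result=50

Final answer: 50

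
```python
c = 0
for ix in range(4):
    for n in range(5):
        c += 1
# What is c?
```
Trace:
  c=0
  c=1, ix=0, n=0
  c=2, ix=0, n=1
  c=3, ix=0, n=2
  c=4, ix=0, n=3
  c=5, ix=0, n=4
  c=6, ix=1, n=0
  c=7, ix=1, n=1
  c=8, ix=1, n=2
  c=9, ix=1, n=3
  c=10, ix=1, n=4
  c=11, ix=2, n=0
  c=12, ix=2, n=1
  c=13, ix=2, n=2
  c=14, ix=2, n=3
  c=15, ix=2, n=4
  c=16, ix=3, n=0
  c=17, ix=3, n=1
  c=18, ix=3, n=2
  c=19, ix=3, n=3
  c=20, ix=3, n=4

Final answer: 20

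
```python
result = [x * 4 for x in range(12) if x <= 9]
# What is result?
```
Trace:
  x=0
  x=1
  x=2
  x=3
  x=4
  x=5
  x=6
  x=7
  x=8
  x=9
  x=10
  x=11
  result=[0, 4, 8, 12, 16, 20, 24, 28, 32, 36]

Final answer: [0, 4, 8, 12, 16, 20, 24, 28, 32, 36]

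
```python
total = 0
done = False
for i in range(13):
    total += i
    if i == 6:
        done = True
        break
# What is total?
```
Trace:
  total=0
  total=0, done=False
  total=0, done=False, i=0
  total=1, done=False, i=1
  total=3, done=False, i=2
  total=6, done=False, i=3
  total=10, done=False, i=4
  total=15, done=False, i=5
  total=21, done=True, i=6

Final answer: 21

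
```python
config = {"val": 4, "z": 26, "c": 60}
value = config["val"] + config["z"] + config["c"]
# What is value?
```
Trace:
  config={'val': 4, 'z': 26, 'c': 60}
  config={'val': 4, 'z': 26, 'c': 60}, value=90

Final answer: 90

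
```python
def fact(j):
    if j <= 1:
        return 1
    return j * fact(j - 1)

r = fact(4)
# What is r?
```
Call trace:
fact(j=4)
  fact(j=3)
    fact(j=2)
      fact(j=1)
      -> return 1
    -> return 2
  -> return 6
-> return 24

Final answer: 24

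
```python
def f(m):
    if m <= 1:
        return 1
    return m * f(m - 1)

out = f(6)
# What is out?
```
Call trace:
f(m=6)
  f(m=5)
    f(m=4)
      f(m=3)
        f(m=2)
          f(m=1)
          -> return 1
        -> return 2
      -> return 6
    -> return 24
  -> return 120
-> return 720

Final answer: 720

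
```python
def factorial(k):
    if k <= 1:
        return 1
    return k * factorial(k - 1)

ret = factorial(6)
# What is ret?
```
Call trace:
factorial(k=6)
  factorial(k=5)
    factorial(k=4)
      factorial(k=3)
        factorial(k=2)
          factorial(k=1)
          -> return 1
        -> return 2
      -> return 6
    -> return 24
  -> return 120
-> return 720

Final answer: 720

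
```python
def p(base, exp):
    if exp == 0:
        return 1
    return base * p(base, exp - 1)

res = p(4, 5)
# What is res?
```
Call trace:
p(base=4, exp=5)
  p(base=4, exp=4)
    p(base=4, exp=3)
      p(base=4, exp=2)
        p(base=4, exp=1)
          p(base=4, exp=0)
          -> return 1
        -> return 4
      -> return 16
    -> return 64
  -> return 256
-> return 1024

Final answer: 1024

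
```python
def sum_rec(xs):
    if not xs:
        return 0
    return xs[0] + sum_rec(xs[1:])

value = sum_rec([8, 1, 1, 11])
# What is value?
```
Call trace:
sum_rec(xs=[8, 1, 1, 11])
  sum_rec(xs=[1, 1, 11])
    sum_rec(xs=[1, 11])
      sum_rec(xs=[11])
        sum_rec(xs=[])
        -> return 0
      -> return 11
    -> return 12
  -> return 13
-> return 21

Final answer: 21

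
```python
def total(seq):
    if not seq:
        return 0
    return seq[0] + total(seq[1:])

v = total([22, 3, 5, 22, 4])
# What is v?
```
Call trace:
total(seq=[22, 3, 5, 22, 4])
  total(seq=[3, 5, 22, 4])
    total(seq=[5, 22, 4])
      total(seq=[22, 4])
        total(seq=[4])
          total(seq=[])
          -> return 0
        -> return 4
      -> return 26
    -> return 31
  -> return 34
-> return 56

Final answer: 56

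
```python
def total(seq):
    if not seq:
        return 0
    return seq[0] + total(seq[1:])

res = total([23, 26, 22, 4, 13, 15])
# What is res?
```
Call trace:
total(seq=[23, 26, 22, 4, 13, 15])
  total(seq=[26, 22, 4, 13, 15])
    total(seq=[22, 4, 13, 15])
      total(seq=[4, 13, 15])
        total(seq=[13, 15])
          total(seq=[15])
            total(seq=[])
            -> return 0
          -> return 15
        -> return 28
      -> return 32
    -> return 54
  -> return 80
-> return 103

Final answer: 103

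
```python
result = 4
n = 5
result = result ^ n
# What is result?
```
Trace:
  result=4
  result=4, n=5
  result=1, n=5

Final answer: 1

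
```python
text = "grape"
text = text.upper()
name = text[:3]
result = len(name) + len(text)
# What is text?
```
Trace:
  text='grape'
  text='GRAPE'
  text='GRAPE', name='GRA'
  text='GRAPE', name='GRA', result=8

Final answer: 'GRAPE'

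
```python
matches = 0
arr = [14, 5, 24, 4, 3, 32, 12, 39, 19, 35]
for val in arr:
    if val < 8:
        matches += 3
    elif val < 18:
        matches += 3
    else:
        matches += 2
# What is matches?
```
Trace:
  matches=0
  matches=3, val=14
  matches=6, val=5
  matches=8, val=24
  matches=11, val=4
  matches=14, val=3
  matches=16, val=32
  matches=19, val=12
  matches=21, val=39
  matches=23, val=19
  matches=25, val=35

Final answer: 25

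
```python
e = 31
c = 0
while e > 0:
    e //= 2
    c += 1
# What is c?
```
Trace:
  e=31
  e=31, c=0
  e=15, c=1
  e=7, c=2
  e=3, c=3
  e=1, c=4
  e=0, c=5

Final answer: 5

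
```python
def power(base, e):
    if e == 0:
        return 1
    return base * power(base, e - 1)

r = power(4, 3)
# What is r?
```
Call trace:
power(base=4, e=3)
  power(base=4, e=2)
    power(base=4, e=1)
      power(base=4, e=0)
      -> return 1
    -> return 4
  -> return 16
-> return 64

Final answer: 64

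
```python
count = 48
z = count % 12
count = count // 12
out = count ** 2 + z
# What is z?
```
Trace:
  count=48
  count=48, z=0
  count=4, z=0
  count=4, z=0, out=16

Final answer: 0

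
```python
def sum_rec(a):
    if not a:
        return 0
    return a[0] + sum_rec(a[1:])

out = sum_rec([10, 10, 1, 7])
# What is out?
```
Call trace:
sum_rec(a=[10, 10, 1, 7])
  sum_rec(a=[10, 1, 7])
    sum_rec(a=[1, 7])
      sum_rec(a=[7])
        sum_rec(a=[])
        -> return 0
      -> return 7
    -> return 8
  -> return 18
-> return 28

Final answer: 28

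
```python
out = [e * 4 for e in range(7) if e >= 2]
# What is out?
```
Trace:
  e=0
  e=1
  e=2
  e=3
  e=4
  e=5
  e=6
  out=[8, 12, 16, 20, 24]

Final answer: [8, 12, 16, 20, 24]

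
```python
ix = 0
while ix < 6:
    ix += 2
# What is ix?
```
Trace:
  ix=0
  ix=2
  ix=4
  ix=6

Final answer: 6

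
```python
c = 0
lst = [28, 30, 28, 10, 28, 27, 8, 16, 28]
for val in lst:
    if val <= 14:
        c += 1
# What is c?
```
Trace:
  c=0
  c=0, val=28
  c=0, val=30
  c=0, val=28
  c=1, val=10
  c=1, val=28
  c=1, val=27
  c=2, val=8
  c=2, val=16
  c=2, val=28

Final answer: 2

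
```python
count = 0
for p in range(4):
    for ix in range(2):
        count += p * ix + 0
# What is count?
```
Trace:
  count=0
  count=0, p=0, ix=0
  count=0, p=0, ix=1
  count=0, p=1, ix=0
  count=1, p=1, ix=1
  count=1, p=2, ix=0
  count=3, p=2, ix=1
  count=3, p=3, ix=0
  count=6, p=3, ix=1

Final answer: 6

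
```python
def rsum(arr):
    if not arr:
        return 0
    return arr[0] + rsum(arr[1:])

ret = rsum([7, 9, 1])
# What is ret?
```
Call trace:
rsum(arr=[7, 9, 1])
  rsum(arr=[9, 1])
    rsum(arr=[1])
      rsum(arr=[])
      -> return 0
    -> return 1
  -> return 10
-> return 17

Final answer: 17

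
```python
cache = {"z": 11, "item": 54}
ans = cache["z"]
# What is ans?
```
Trace:
  cache={'z': 11, 'item': 54}
  cache={'z': 11, 'item': 54}, ans=11

Final answer: 11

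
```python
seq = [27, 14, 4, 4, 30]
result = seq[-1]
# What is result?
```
Trace:
  seq=[27, 14, 4, 4, 30]
  seq=[27, 14, 4, 4, 30], result=30

Final answer: 30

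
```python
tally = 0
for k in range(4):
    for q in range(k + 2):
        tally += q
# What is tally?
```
Trace:
  tally=0
  tally=0, k=0, q=0
  tally=1, k=0, q=1
  tally=1, k=1, q=0
  tally=2, k=1, q=1
  tally=4, k=1, q=2
  tally=4, k=2, q=0
  tally=5, k=2, q=1
  tally=7, k=2, q=2
  tally=10, k=2, q=3
  tally=10, k=3, q=0
  tally=11, k=3, q=1
  tally=13, k=3, q=2
  tally=16, k=3, q=3
  tally=20, k=3, q=4

Final answer: 20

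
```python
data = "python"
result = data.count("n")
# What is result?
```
Trace:
  data='python'
  data='python', result=1

Final answer: 1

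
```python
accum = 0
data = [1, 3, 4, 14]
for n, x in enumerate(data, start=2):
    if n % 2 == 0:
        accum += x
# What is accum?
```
Trace:
  accum=0
  accum=1, n=2, x=1
  accum=1, n=3, x=3
  accum=5, n=4, x=4
  accum=5, n=5, x=14

Final answer: 5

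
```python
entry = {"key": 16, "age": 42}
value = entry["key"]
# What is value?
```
Trace:
  entry={'key': 16, 'age': 42}
  entry={'key': 16, 'age': 42}, value=16

Final answer: 16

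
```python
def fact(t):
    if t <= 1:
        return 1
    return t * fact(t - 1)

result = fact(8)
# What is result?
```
Call trace:
fact(t=8)
  fact(t=7)
    fact(t=6)
      fact(t=5)
        fact(t=4)
          fact(t=3)
            fact(t=2)
              fact(t=1)
              -> return 1
            -> return 2
          -> return 6
        -> return 24
      -> return 120
    -> return 720
  -> return 5040
-> return 40320

Final answer: 40320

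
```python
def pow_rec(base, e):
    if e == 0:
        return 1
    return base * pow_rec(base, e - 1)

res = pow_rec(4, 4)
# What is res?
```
Call trace:
pow_rec(base=4, e=4)
  pow_rec(base=4, e=3)
    pow_rec(base=4, e=2)
      pow_rec(base=4, e=1)
        pow_rec(base=4, e=0)
        -> return 1
      -> return 4
    -> return 16
  -> return 64
-> return 256

Final answer: 256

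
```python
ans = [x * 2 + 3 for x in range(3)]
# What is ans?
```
Trace:
  x=0
  x=1
  x=2
  ans=[3, 5, 7]

Final answer: [3, 5, 7]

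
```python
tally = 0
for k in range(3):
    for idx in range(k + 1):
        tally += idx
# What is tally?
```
Trace:
  tally=0
  tally=0, k=0, idx=0
  tally=0, k=1, idx=0
  tally=1, k=1, idx=1
  tally=1, k=2, idx=0
  tally=2, k=2, idx=1
  tally=4, k=2, idx=2

Final answer: 4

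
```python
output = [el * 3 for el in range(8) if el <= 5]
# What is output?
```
Trace:
  el=0
  el=1
  el=2
  el=3
  el=4
  el=5
  el=6
  el=7
  output=[0, 3, 6, 9, 12, 15]

Final answer: [0, 3, 6, 9, 12, 15]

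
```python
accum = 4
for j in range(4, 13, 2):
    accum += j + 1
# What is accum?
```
Trace:
  accum=4
  accum=9, j=4
  accum=16, j=6
  accum=25, j=8
  accum=36, j=10
  accum=49, j=12

Final answer: 49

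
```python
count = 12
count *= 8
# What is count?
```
Trace:
  count=12
  count=96

Final answer: 96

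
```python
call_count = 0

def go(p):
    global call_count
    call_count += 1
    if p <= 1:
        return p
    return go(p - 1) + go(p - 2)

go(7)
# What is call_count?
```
Call trace (a repeated sub-call is expanded the first time; later identical calls just restate its return value):
go(p=7)
  go(p=6)
    go(p=5)
      go(p=4)
        go(p=3)
          go(p=2)
            go(p=1)
            -> return 1
            go(p=0)
            -> return 0
          -> return 1
          go(p=1)
          -> return 1
        -> return 2
        go(p=2) -> return 1  (same call as traced above)
      -> return 3
      go(p=3) -> return 2  (same call as traced above)
    -> return 5
    go(p=4) -> return 3  (same call as traced above)
  -> return 8
  go(p=5) -> return 5  (same call as traced above)
-> return 13

call_count is incremented once per call, so count the calls in each subtree. Let C(p) = number of calls made by go(p).
C(0) = C(1) = 1 (base case, no recursion); C(p) = 1 + C(p - 1) + C(p - 2) otherwise.
C(2) = 1 + C(1) + C(0) = 1 + 1 + 1 = 3
C(3) = 1 + C(2) + C(1) = 1 + 3 + 1 = 5
C(4) = 1 + C(3) + C(2) = 1 + 5 + 3 = 9
C(5) = 1 + C(4) + C(3) = 1 + 9 + 5 = 15
C(6) = 1 + C(5) + C(4) = 1 + 15 + 9 = 25
C(7) = 1 + C(6) + C(5) = 1 + 25 + 15 = 41
call_count = C(7) = 41

Final answer: 41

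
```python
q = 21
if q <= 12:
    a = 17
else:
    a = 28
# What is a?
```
Trace:
  q=21
  q=21, a=28

Final answer: 28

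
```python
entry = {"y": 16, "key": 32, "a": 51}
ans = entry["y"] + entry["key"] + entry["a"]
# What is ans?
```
Trace:
  entry={'y': 16, 'key': 32, 'a': 51}
  entry={'y': 16, 'key': 32, 'a': 51}, ans=99

Final answer: 99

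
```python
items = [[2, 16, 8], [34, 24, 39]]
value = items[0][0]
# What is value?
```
Trace:
  items=[[2, 16, 8], [34, 24, 39]]
  items=[[2, 16, 8], [34, 24, 39]], value=2

Final answer: 2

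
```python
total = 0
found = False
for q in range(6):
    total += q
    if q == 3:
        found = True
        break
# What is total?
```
Trace:
  total=0
  total=0, found=False
  total=0, found=False, q=0
  total=1, found=False, q=1
  total=3, found=False, q=2
  total=6, found=True, q=3

Final answer: 6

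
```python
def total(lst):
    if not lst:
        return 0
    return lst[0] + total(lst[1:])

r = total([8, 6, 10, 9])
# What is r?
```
Call trace:
total(lst=[8, 6, 10, 9])
  total(lst=[6, 10, 9])
    total(lst=[10, 9])
      total(lst=[9])
        total(lst=[])
        -> return 0
      -> return 9
    -> return 19
  -> return 25
-> return 33

Final answer: 33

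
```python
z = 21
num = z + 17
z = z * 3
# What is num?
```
Trace:
  z=21
  z=21, num=38
  z=63, num=38

Final answer: 38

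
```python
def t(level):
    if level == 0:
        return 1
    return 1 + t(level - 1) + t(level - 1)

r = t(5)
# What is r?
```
Call trace (a repeated sub-call is expanded the first time; later identical calls just restate its return value):
t(level=5)
  t(level=4)
    t(level=3)
      t(level=2)
        t(level=1)
          t(level=0)
          -> return 1
          t(level=0)
          -> return 1
        -> return 3
        t(level=1) -> return 3  (same call as traced above)
      -> return 7
      t(level=2) -> return 7  (same call as traced above)
    -> return 15
    t(level=3) -> return 15  (same call as traced above)
  -> return 31
  t(level=4) -> return 31  (same call as traced above)
-> return 63

Final answer: 63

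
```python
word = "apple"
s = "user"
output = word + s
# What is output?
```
Trace:
  word='apple'
  word='apple', s='user'
  word='apple', s='user', output='appleuser'

Final answer: 'appleuser'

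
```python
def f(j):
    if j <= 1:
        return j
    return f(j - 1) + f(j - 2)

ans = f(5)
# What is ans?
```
Call trace (a repeated sub-call is expanded the first time; later identical calls just restate its return value):
f(j=5)
  f(j=4)
    f(j=3)
      f(j=2)
        f(j=1)
        -> return 1
        f(j=0)
        -> return 0
      -> return 1
      f(j=1)
      -> return 1
    -> return 2
    f(j=2) -> return 1  (same call as traced above)
  -> return 3
  f(j=3) -> return 2  (same call as traced above)
-> return 5

Final answer: 5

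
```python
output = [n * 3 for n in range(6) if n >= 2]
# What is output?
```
Trace:
  n=0
  n=1
  n=2
  n=3
  n=4
  n=5
  output=[6, 9, 12, 15]

Final answer: [6, 9, 12, 15]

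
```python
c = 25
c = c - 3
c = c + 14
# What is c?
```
Trace:
  c=25
  c=22
  c=36

Final answer: 36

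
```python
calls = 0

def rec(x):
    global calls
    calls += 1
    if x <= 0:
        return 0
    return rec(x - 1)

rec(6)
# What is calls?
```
Call trace:
rec(x=6)
  rec(x=5)
    rec(x=4)
      rec(x=3)
        rec(x=2)
          rec(x=1)
            rec(x=0)
            -> return 0
          -> return 0
        -> return 0
      -> return 0
    -> return 0
  -> return 0
-> return 0

calls is incremented once per call. rec is entered once for each x = 6, 5, 4, 3, 2, 1, 0 (the x <= 0 call returns without recursing), i.e. 6 + 1 calls.
calls = 7

Final answer: 7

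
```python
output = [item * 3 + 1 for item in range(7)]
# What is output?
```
Trace:
  item=0
  item=1
  item=2
  item=3
  item=4
  item=5
  item=6
  output=[1, 4, 7, 10, 13, 16, 19]

Final answer: [1, 4, 7, 10, 13, 16, 19]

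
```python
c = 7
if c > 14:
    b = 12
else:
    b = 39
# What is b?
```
Trace:
  c=7
  c=7, b=39

Final answer: 39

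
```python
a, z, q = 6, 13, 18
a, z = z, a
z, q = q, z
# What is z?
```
Trace:
  a=6, z=13, q=18
  a=13, z=6, q=18
  a=13, z=18, q=6

Final answer: 18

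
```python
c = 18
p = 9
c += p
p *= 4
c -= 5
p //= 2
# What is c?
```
Trace:
  c=18
  c=18, p=9
  c=27, p=9
  c=27, p=36
  c=22, p=36
  c=22, p=18

Final answer: 22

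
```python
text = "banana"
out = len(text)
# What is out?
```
Trace:
  text='banana'
  text='banana', out=6

Final answer: 6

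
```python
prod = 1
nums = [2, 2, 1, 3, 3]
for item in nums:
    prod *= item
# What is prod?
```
Trace:
  prod=1
  prod=2, item=2
  prod=4, item=2
  prod=4, item=1
  prod=12, item=3
  prod=36, item=3

Final answer: 36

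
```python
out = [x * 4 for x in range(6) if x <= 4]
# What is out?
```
Trace:
  x=0
  x=1
  x=2
  x=3
  x=4
  x=5
  out=[0, 4, 8, 12, 16]

Final answer: [0, 4, 8, 12, 16]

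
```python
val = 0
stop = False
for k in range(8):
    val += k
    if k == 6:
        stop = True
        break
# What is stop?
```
Trace:
  val=0
  val=0, stop=False
  val=0, stop=False, k=0
  val=1, stop=False, k=1
  val=3, stop=False, k=2
  val=6, stop=False, k=3
  val=10, stop=False, k=4
  val=15, stop=False, k=5
  val=21, stop=True, k=6

Final answer: True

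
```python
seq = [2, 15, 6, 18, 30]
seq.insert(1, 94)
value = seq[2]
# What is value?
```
Trace:
  seq=[2, 15, 6, 18, 30]
  seq=[2, 94, 15, 6, 18, 30]
  seq=[2, 94, 15, 6, 18, 30], value=15

Final answer: 15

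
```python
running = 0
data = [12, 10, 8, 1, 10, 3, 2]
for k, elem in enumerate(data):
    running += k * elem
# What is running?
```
Trace:
  running=0
  running=0, k=0, elem=12
  running=10, k=1, elem=10
  running=26, k=2, elem=8
  running=29, k=3, elem=1
  running=69, k=4, elem=10
  running=84, k=5, elem=3
  running=96, k=6, elem=2

Final answer: 96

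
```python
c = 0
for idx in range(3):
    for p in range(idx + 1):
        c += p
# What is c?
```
Trace:
  c=0
  c=0, idx=0, p=0
  c=0, idx=1, p=0
  c=1, idx=1, p=1
  c=1, idx=2, p=0
  c=2, idx=2, p=1
  c=4, idx=2, p=2

Final answer: 4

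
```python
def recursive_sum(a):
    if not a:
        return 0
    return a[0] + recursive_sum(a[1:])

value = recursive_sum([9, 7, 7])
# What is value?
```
Call trace:
recursive_sum(a=[9, 7, 7])
  recursive_sum(a=[7, 7])
    recursive_sum(a=[7])
      recursive_sum(a=[])
      -> return 0
    -> return 7
  -> return 14
-> return 23

Final answer: 23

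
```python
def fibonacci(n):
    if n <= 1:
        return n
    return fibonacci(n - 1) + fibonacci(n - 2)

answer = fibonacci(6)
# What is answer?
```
Call trace (a repeated sub-call is expanded the first time; later identical calls just restate its return value):
fibonacci(n=6)
  fibonacci(n=5)
    fibonacci(n=4)
      fibonacci(n=3)
        fibonacci(n=2)
          fibonacci(n=1)
          -> return 1
          fibonacci(n=0)
          -> return 0
        -> return 1
        fibonacci(n=1)
        -> return 1
      -> return 2
      fibonacci(n=2) -> return 1  (same call as traced above)
    -> return 3
    fibonacci(n=3) -> return 2  (same call as traced above)
  -> return 5
  fibonacci(n=4) -> return 3  (same call as traced above)
-> return 8

Final answer: 8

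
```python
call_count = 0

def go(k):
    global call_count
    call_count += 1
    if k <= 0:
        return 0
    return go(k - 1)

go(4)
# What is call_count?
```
Call trace:
go(k=4)
  go(k=3)
    go(k=2)
      go(k=1)
        go(k=0)
        -> return 0
      -> return 0
    -> return 0
  -> return 0
-> return 0

call_count is incremented once per call. go is entered once for each k = 4, 3, 2, 1, 0 (the k <= 0 call returns without recursing), i.e. 4 + 1 calls.
call_count = 5

Final answer: 5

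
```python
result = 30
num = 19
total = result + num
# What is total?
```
Trace:
  result=30
  result=30, num=19
  result=30, num=19, total=49

Final answer: 49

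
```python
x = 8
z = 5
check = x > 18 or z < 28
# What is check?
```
Trace:
  x=8
  x=8, z=5
  x=8, z=5, check=True

Final answer: True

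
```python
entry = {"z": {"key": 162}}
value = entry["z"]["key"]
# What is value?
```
Trace:
  entry={'z': {'key': 162}}
  entry={'z': {'key': 162}}, value=162

Final answer: 162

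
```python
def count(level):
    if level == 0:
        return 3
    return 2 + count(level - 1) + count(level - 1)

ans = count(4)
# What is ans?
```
Call trace (a repeated sub-call is expanded the first time; later identical calls just restate its return value):
count(level=4)
  count(level=3)
    count(level=2)
      count(level=1)
        count(level=0)
        -> return 3
        count(level=0)
        -> return 3
      -> return 8
      count(level=1) -> return 8  (same call as traced above)
    -> return 18
    count(level=2) -> return 18  (same call as traced above)
  -> return 38
  count(level=3) -> return 38  (same call as traced above)
-> return 78

Final answer: 78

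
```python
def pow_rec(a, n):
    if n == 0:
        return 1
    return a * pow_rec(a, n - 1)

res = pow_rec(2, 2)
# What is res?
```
Call trace:
pow_rec(a=2, n=2)
  pow_rec(a=2, n=1)
    pow_rec(a=2, n=0)
    -> return 1
  -> return 2
-> return 4

Final answer: 4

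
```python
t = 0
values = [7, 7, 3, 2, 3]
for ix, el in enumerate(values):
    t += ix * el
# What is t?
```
Trace:
  t=0
  t=0, ix=0, el=7
  t=7, ix=1, el=7
  t=13, ix=2, el=3
  t=19, ix=3, el=2
  t=31, ix=4, el=3

Final answer: 31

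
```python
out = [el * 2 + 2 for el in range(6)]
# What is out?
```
Trace:
  el=0
  el=1
  el=2
  el=3
  el=4
  el=5
  out=[2, 4, 6, 8, 10, 12]

Final answer: [2, 4, 6, 8, 10, 12]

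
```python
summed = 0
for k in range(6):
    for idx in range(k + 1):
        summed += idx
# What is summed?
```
Trace:
  summed=0
  summed=0, k=0, idx=0
  summed=0, k=1, idx=0
  summed=1, k=1, idx=1
  summed=1, k=2, idx=0
  summed=2, k=2, idx=1
  summed=4, k=2, idx=2
  summed=4, k=3, idx=0
  summed=5, k=3, idx=1
  summed=7, k=3, idx=2
  summed=10, k=3, idx=3
  summed=10, k=4, idx=0
  summed=11, k=4, idx=1
  summed=13, k=4, idx=2
  summed=16, k=4, idx=3
  summed=20, k=4, idx=4
  summed=20, k=5, idx=0
  summed=21, k=5, idx=1
  summed=23, k=5, idx=2
  summed=26, k=5, idx=3
  summed=30, k=5, idx=4
  summed=35, k=5, idx=5

Final answer: 35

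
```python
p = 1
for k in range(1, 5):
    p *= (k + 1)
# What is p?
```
Trace:
  p=1
  p=2, k=1
  p=6, k=2
  p=24, k=3
  p=120, k=4

Final answer: 120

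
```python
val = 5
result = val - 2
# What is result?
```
Trace:
  val=5
  val=5, result=3

Final answer: 3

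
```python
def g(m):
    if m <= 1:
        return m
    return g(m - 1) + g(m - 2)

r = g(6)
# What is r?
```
Call trace (a repeated sub-call is expanded the first time; later identical calls just restate its return value):
g(m=6)
  g(m=5)
    g(m=4)
      g(m=3)
        g(m=2)
          g(m=1)
          -> return 1
          g(m=0)
          -> return 0
        -> return 1
        g(m=1)
        -> return 1
      -> return 2
      g(m=2) -> return 1  (same call as traced above)
    -> return 3
    g(m=3) -> return 2  (same call as traced above)
  -> return 5
  g(m=4) -> return 3  (same call as traced above)
-> return 8

Final answer: 8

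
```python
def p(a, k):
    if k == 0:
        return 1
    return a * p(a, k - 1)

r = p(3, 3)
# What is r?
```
Call trace:
p(a=3, k=3)
  p(a=3, k=2)
    p(a=3, k=1)
      p(a=3, k=0)
      -> return 1
    -> return 3
  -> return 9
-> return 27

Final answer: 27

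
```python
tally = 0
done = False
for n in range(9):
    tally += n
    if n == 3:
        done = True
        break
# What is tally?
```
Trace:
  tally=0
  tally=0, done=False
  tally=0, done=False, n=0
  tally=1, done=False, n=1
  tally=3, done=False, n=2
  tally=6, done=True, n=3

Final answer: 6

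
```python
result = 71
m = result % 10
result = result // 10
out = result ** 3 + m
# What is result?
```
Trace:
  result=71
  result=71, m=1
  result=7, m=1
  result=7, m=1, out=344

Final answer: 7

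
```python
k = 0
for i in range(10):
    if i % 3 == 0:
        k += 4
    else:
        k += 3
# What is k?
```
Trace:
  k=0
  k=4, i=0
  k=7, i=1
  k=10, i=2
  k=14, i=3
  k=17, i=4
  k=20, i=5
  k=24, i=6
  k=27, i=7
  k=30, i=8
  k=34, i=9

Final answer: 34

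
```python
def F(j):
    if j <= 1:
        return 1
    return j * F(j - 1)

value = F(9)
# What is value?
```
Call trace:
F(j=9)
  F(j=8)
    F(j=7)
      F(j=6)
        F(j=5)
          F(j=4)
            F(j=3)
              F(j=2)
                F(j=1)
                -> return 1
              -> return 2
            -> return 6
          -> return 24
        -> return 120
      -> return 720
    -> return 5040
  -> return 40320
-> return 362880

Final answer: 362880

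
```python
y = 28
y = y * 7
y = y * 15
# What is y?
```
Trace:
  y=28
  y=196
  y=2940

Final answer: 2940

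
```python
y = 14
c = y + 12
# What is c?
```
Trace:
  y=14
  y=14, c=26

Final answer: 26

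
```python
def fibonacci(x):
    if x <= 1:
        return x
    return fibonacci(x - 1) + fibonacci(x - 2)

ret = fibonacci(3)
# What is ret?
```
Call trace:
fibonacci(x=3)
  fibonacci(x=2)
    fibonacci(x=1)
    -> return 1
    fibonacci(x=0)
    -> return 0
  -> return 1
  fibonacci(x=1)
  -> return 1
-> return 2

Final answer: 2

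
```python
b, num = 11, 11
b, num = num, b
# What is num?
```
Trace:
  b=11, num=11
  b=11, num=11

Final answer: 11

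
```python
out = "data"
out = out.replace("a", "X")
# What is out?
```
Trace:
  out='data'
  out='dXtX'

Final answer: 'dXtX'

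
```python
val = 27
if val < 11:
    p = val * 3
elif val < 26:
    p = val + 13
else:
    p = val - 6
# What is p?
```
Trace:
  val=27
  val=27, p=21

Final answer: 21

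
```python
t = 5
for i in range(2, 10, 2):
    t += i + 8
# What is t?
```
Trace:
  t=5
  t=15, i=2
  t=27, i=4
  t=41, i=6
  t=57, i=8

Final answer: 57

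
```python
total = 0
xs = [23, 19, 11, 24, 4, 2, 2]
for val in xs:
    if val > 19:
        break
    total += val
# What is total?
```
Trace:
  total=0
  total=0, val=23

Final answer: 0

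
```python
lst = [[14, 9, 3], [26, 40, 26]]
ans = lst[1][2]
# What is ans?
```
Trace:
  lst=[[14, 9, 3], [26, 40, 26]]
  lst=[[14, 9, 3], [26, 40, 26]], ans=26

Final answer: 26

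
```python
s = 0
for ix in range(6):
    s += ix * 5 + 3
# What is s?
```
Trace:
  s=0
  s=3, ix=0
  s=11, ix=1
  s=24, ix=2
  s=42, ix=3
  s=65, ix=4
  s=93, ix=5

Final answer: 93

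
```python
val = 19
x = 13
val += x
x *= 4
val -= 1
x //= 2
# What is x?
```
Trace:
  val=19
  val=19, x=13
  val=32, x=13
  val=32, x=52
  val=31, x=52
  val=31, x=26

Final answer: 26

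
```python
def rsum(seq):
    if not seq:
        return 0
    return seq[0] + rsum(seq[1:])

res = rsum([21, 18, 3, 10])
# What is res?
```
Call trace:
rsum(seq=[21, 18, 3, 10])
  rsum(seq=[18, 3, 10])
    rsum(seq=[3, 10])
      rsum(seq=[10])
        rsum(seq=[])
        -> return 0
      -> return 10
    -> return 13
  -> return 31
-> return 52

Final answer: 52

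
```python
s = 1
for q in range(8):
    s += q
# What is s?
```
Trace:
  s=1
  s=1, q=0
  s=2, q=1
  s=4, q=2
  s=7, q=3
  s=11, q=4
  s=16, q=5
  s=22, q=6
  s=29, q=7

Final answer: 29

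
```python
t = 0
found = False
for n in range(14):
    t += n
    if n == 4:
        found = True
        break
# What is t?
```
Trace:
  t=0
  t=0, found=False
  t=0, found=False, n=0
  t=1, found=False, n=1
  t=3, found=False, n=2
  t=6, found=False, n=3
  t=10, found=True, n=4

Final answer: 10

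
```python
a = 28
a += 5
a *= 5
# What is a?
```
Trace:
  a=28
  a=33
  a=165

Final answer: 165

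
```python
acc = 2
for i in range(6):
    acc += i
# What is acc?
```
Trace:
  acc=2
  acc=2, i=0
  acc=3, i=1
  acc=5, i=2
  acc=8, i=3
  acc=12, i=4
  acc=17, i=5

Final answer: 17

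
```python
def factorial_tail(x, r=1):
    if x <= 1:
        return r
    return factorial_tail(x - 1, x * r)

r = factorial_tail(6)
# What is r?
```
Call trace:
factorial_tail(x=6, r=1)
  factorial_tail(x=5, r=6)
    factorial_tail(x=4, r=30)
      factorial_tail(x=3, r=120)
        factorial_tail(x=2, r=360)
          factorial_tail(x=1, r=720)
          -> return 720
        -> return 720
      -> return 720
    -> return 720
  -> return 720
-> return 720

Final answer: 720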